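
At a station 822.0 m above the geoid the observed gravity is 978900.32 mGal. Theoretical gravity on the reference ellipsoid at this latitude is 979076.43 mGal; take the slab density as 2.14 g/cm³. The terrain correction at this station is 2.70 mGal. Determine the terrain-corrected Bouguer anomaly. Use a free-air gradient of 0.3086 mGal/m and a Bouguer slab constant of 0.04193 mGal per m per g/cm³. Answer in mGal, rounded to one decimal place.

6.5

Free-air correction = 0.3086 × 822.0 = 253.67 mGal
Free-air anomaly = 978900.32 − 979076.43 + (253.67) = 77.56 mGal
Bouguer slab correction = 0.04193 × 2.14 × 822.0 = 73.76 mGal
Simple Bouguer anomaly = 77.56 − (73.76) = 3.80 mGal
Complete Bouguer anomaly = 3.80 + 2.70 = 6.50 mGal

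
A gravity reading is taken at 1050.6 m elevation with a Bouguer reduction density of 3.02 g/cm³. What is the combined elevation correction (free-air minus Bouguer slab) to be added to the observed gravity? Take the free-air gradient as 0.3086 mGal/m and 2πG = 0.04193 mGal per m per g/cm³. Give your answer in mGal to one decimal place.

Combined gradient = 0.3086 − 0.04193 × 3.02 = 0.1819714 mGal/m
Combined elevation correction = 0.1819714 × 1050.6 = 191.2 mGal

191.2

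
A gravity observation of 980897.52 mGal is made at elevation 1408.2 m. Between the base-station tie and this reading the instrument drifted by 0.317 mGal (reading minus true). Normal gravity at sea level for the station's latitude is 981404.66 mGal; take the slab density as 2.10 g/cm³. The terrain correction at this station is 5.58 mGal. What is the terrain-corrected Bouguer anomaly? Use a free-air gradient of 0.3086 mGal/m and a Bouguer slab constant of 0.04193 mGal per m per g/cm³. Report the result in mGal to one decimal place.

-191.3

Drift-corrected reading = 980897.52 − (0.317) = 980897.203 mGal
Free-air correction = 0.3086 × 1408.2 = 434.57 mGal
Free-air anomaly = 980897.203 − 981404.66 + (434.57) = -72.887 mGal
Bouguer slab correction = 0.04193 × 2.10 × 1408.2 = 124.00 mGal
Simple Bouguer anomaly = -72.887 − (124.00) = -196.887 mGal
Complete Bouguer anomaly = -196.887 + 5.58 = -191.307 mGal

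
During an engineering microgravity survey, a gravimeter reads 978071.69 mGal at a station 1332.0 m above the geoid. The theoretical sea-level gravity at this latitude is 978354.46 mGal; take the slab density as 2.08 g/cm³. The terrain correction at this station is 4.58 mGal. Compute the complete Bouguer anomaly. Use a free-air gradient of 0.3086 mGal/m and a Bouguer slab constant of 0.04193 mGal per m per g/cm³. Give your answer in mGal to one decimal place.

16.7

Free-air correction = 0.3086 × 1332.0 = 411.06 mGal
Free-air anomaly = 978071.69 − 978354.46 + (411.06) = 128.29 mGal
Bouguer slab correction = 0.04193 × 2.08 × 1332.0 = 116.17 mGal
Simple Bouguer anomaly = 128.29 − (116.17) = 12.12 mGal
Complete Bouguer anomaly = 12.12 + 4.58 = 16.70 mGal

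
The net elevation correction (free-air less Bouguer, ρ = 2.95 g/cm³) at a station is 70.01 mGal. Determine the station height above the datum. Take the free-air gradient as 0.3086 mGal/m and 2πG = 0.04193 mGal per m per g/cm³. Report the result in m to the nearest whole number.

Combined gradient = 0.3086 − 0.04193 × 2.95 = 0.1849065 mGal/m
h = 70.01 / 0.1849065 = 378.62 m

379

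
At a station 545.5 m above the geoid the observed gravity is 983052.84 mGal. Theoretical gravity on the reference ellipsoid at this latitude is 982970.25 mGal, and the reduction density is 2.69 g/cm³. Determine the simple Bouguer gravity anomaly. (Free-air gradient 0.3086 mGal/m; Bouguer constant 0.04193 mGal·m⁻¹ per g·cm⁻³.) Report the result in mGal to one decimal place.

Free-air correction = 0.3086 × 545.5 = 168.34 mGal
Free-air anomaly = 983052.84 − 982970.25 + (168.34) = 250.93 mGal
Bouguer slab correction = 0.04193 × 2.69 × 545.5 = 61.53 mGal
Simple Bouguer anomaly = 250.93 − (61.53) = 189.40 mGal

189.4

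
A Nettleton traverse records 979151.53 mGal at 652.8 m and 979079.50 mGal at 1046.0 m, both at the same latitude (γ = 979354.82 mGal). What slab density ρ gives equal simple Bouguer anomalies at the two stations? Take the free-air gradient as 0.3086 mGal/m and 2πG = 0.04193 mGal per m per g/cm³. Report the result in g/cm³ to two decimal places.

2.99

Δg_obs = 979079.50 − 979151.53 = -72.03 mGal over Δh = 1046.0 − 652.8 = 393.2 m
Equal Bouguer anomalies ⇒ Δg_obs + (0.3086 − 0.04193ρ)·Δh = 0
0.3086 − 0.04193ρ = −Δg_obs/Δh = 0.18319
ρ = (0.3086 − 0.18319) / 0.04193 = 2.99 g/cm³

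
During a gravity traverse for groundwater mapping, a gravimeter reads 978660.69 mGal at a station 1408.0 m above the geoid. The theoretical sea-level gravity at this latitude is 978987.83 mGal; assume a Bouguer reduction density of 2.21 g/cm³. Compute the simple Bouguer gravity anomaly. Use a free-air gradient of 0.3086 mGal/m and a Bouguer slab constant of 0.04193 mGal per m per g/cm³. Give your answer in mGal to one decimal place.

Free-air correction = 0.3086 × 1408.0 = 434.51 mGal
Free-air anomaly = 978660.69 − 978987.83 + (434.51) = 107.37 mGal
Bouguer slab correction = 0.04193 × 2.21 × 1408.0 = 130.47 mGal
Simple Bouguer anomaly = 107.37 − (130.47) = -23.10 mGal

-23.1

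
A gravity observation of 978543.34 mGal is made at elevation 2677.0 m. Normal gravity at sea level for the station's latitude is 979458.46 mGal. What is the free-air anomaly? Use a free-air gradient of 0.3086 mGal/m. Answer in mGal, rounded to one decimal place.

-89.0

Free-air correction = 0.3086 × 2677.0 = 826.12 mGal
Free-air anomaly = 978543.34 − 979458.46 + (826.12) = -89.00 mGal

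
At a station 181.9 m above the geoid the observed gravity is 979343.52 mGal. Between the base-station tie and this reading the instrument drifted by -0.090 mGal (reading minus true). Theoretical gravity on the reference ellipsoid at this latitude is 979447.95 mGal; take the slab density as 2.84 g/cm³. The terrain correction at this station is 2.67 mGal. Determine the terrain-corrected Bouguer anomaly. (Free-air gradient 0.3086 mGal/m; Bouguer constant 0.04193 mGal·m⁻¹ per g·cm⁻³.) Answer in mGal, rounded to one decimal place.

-67.2

Drift-corrected reading = 979343.52 − (-0.090) = 979343.610 mGal
Free-air correction = 0.3086 × 181.9 = 56.13 mGal
Free-air anomaly = 979343.610 − 979447.95 + (56.13) = -48.210 mGal
Bouguer slab correction = 0.04193 × 2.84 × 181.9 = 21.66 mGal
Simple Bouguer anomaly = -48.210 − (21.66) = -69.870 mGal
Complete Bouguer anomaly = -69.870 + 2.67 = -67.200 mGal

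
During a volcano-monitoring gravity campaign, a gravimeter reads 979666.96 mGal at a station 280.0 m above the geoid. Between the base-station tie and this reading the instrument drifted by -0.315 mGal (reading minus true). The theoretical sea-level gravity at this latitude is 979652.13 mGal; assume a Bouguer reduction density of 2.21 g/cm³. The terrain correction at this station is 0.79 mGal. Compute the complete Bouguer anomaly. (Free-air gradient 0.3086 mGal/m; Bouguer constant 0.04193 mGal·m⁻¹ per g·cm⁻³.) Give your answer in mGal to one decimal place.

Drift-corrected reading = 979666.96 − (-0.315) = 979667.275 mGal
Free-air correction = 0.3086 × 280.0 = 86.41 mGal
Free-air anomaly = 979667.275 − 979652.13 + (86.41) = 101.555 mGal
Bouguer slab correction = 0.04193 × 2.21 × 280.0 = 25.95 mGal
Simple Bouguer anomaly = 101.555 − (25.95) = 75.605 mGal
Complete Bouguer anomaly = 75.605 + 0.79 = 76.395 mGal

76.4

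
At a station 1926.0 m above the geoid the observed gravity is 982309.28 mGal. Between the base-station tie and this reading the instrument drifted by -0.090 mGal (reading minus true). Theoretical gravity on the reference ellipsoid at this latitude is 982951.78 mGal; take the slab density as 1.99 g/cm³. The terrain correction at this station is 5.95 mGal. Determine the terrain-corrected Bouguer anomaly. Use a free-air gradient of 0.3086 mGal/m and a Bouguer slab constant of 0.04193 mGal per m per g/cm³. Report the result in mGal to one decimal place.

-202.8

Drift-corrected reading = 982309.28 − (-0.090) = 982309.370 mGal
Free-air correction = 0.3086 × 1926.0 = 594.36 mGal
Free-air anomaly = 982309.370 − 982951.78 + (594.36) = -48.050 mGal
Bouguer slab correction = 0.04193 × 1.99 × 1926.0 = 160.71 mGal
Simple Bouguer anomaly = -48.050 − (160.71) = -208.760 mGal
Complete Bouguer anomaly = -208.760 + 5.95 = -202.810 mGal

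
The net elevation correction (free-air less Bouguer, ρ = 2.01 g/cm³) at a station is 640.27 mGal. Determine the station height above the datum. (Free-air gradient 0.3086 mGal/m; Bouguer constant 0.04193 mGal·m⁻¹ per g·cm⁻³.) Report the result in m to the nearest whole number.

Combined gradient = 0.3086 − 0.04193 × 2.01 = 0.2243207 mGal/m
h = 640.27 / 0.2243207 = 2854.26 m

2854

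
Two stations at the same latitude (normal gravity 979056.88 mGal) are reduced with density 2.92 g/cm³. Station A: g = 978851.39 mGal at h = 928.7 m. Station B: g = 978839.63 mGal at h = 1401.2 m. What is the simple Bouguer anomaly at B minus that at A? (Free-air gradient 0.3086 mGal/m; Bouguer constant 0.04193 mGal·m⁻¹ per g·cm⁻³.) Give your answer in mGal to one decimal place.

Δg_SB(A) = 978851.39 − 979056.88 + 0.3086×928.7 − 0.04193×2.92×928.7 = -32.60 mGal
Δg_SB(B) = 978839.63 − 979056.88 + 0.3086×1401.2 − 0.04193×2.92×1401.2 = 43.60 mGal
Difference = 43.60 − (-32.60) = 76.20 mGal

76.2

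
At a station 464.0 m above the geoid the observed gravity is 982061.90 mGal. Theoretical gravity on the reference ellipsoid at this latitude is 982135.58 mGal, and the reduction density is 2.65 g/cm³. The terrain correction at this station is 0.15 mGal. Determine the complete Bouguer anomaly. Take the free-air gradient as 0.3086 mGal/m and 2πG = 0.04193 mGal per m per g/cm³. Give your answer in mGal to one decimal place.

Free-air correction = 0.3086 × 464.0 = 143.19 mGal
Free-air anomaly = 982061.90 − 982135.58 + (143.19) = 69.51 mGal
Bouguer slab correction = 0.04193 × 2.65 × 464.0 = 51.56 mGal
Simple Bouguer anomaly = 69.51 − (51.56) = 17.95 mGal
Complete Bouguer anomaly = 17.95 + 0.15 = 18.10 mGal

18.1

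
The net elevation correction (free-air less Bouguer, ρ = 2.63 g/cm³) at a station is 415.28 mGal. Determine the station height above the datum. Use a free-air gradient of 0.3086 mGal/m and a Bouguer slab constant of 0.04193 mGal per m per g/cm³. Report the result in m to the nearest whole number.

Combined gradient = 0.3086 − 0.04193 × 2.63 = 0.1983241 mGal/m
h = 415.28 / 0.1983241 = 2093.95 m

2094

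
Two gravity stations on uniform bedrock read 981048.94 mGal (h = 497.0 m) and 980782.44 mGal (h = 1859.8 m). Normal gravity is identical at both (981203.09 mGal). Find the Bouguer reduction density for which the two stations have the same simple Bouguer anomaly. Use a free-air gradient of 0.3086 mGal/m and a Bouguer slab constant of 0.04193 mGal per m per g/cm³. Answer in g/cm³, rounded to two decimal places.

Δg_obs = 980782.44 − 981048.94 = -266.50 mGal over Δh = 1859.8 − 497.0 = 1362.8 m
Equal Bouguer anomalies ⇒ Δg_obs + (0.3086 − 0.04193ρ)·Δh = 0
0.3086 − 0.04193ρ = −Δg_obs/Δh = 0.19555
ρ = (0.3086 − 0.19555) / 0.04193 = 2.70 g/cm³

2.70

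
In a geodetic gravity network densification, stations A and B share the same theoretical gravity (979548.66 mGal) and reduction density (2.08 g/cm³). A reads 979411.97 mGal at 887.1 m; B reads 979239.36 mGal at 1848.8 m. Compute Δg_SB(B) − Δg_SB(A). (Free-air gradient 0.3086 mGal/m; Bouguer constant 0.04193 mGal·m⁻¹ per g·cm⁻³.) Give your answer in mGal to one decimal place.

40.3

Δg_SB(A) = 979411.97 − 979548.66 + 0.3086×887.1 − 0.04193×2.08×887.1 = 59.70 mGal
Δg_SB(B) = 979239.36 − 979548.66 + 0.3086×1848.8 − 0.04193×2.08×1848.8 = 100.00 mGal
Difference = 100.00 − (59.70) = 40.30 mGal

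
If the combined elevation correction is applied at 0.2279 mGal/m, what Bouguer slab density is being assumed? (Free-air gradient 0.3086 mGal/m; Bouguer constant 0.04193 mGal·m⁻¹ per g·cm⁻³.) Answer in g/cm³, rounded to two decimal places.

1.92

0.2279 = 0.3086 − 0.04193 × ρ
ρ = (0.3086 − 0.2279) / 0.04193 = 1.92 g/cm³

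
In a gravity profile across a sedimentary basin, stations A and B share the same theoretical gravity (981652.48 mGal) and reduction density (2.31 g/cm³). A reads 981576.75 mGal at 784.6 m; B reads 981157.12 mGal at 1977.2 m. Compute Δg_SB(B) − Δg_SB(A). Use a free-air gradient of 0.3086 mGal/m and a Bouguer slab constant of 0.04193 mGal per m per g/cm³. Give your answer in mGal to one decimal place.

Δg_SB(A) = 981576.75 − 981652.48 + 0.3086×784.6 − 0.04193×2.31×784.6 = 90.40 mGal
Δg_SB(B) = 981157.12 − 981652.48 + 0.3086×1977.2 − 0.04193×2.31×1977.2 = -76.70 mGal
Difference = -76.70 − (90.40) = -167.10 mGal

-167.1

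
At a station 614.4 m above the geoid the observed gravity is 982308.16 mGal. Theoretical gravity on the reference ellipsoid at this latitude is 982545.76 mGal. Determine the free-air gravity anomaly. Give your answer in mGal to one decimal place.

Free-air correction = 0.3086 × 614.4 = 189.60 mGal
Free-air anomaly = 982308.16 − 982545.76 + (189.60) = -48.00 mGal

-48.0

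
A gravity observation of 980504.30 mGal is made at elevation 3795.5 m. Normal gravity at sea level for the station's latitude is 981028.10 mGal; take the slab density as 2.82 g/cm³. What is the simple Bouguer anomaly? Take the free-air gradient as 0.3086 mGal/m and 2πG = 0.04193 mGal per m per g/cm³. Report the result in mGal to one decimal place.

198.7

Free-air correction = 0.3086 × 3795.5 = 1171.29 mGal
Free-air anomaly = 980504.30 − 981028.10 + (1171.29) = 647.49 mGal
Bouguer slab correction = 0.04193 × 2.82 × 3795.5 = 448.79 mGal
Simple Bouguer anomaly = 647.49 − (448.79) = 198.70 mGal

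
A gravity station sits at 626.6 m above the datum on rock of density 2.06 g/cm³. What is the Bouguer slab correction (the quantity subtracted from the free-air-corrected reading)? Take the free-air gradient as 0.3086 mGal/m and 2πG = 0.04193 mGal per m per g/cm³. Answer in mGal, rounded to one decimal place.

Bouguer slab correction = 0.04193 × 2.06 × 626.6 = 54.1 mGal

54.1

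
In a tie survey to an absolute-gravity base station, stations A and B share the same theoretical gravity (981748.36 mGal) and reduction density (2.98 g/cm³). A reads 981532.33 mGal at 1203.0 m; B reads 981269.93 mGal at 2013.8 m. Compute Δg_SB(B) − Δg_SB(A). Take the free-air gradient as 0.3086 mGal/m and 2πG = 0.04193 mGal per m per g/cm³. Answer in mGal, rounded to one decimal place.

-113.5

Δg_SB(A) = 981532.33 − 981748.36 + 0.3086×1203.0 − 0.04193×2.98×1203.0 = 4.90 mGal
Δg_SB(B) = 981269.93 − 981748.36 + 0.3086×2013.8 − 0.04193×2.98×2013.8 = -108.60 mGal
Difference = -108.60 − (4.90) = -113.50 mGal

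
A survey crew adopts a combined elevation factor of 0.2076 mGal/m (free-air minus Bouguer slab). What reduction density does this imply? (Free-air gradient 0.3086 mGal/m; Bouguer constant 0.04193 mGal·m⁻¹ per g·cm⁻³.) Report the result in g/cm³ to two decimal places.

0.2076 = 0.3086 − 0.04193 × ρ
ρ = (0.3086 − 0.2076) / 0.04193 = 2.41 g/cm³

2.41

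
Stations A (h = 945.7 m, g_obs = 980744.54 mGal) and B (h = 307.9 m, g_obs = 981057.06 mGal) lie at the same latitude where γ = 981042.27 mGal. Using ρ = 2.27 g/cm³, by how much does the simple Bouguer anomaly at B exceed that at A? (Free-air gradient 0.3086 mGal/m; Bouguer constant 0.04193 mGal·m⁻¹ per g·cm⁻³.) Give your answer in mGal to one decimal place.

176.4

Δg_SB(A) = 980744.54 − 981042.27 + 0.3086×945.7 − 0.04193×2.27×945.7 = -95.90 mGal
Δg_SB(B) = 981057.06 − 981042.27 + 0.3086×307.9 − 0.04193×2.27×307.9 = 80.50 mGal
Difference = 80.50 − (-95.90) = 176.40 mGal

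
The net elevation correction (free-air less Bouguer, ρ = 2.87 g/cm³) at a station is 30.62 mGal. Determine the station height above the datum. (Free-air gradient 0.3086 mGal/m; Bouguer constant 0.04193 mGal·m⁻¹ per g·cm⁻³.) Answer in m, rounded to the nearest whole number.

Combined gradient = 0.3086 − 0.04193 × 2.87 = 0.1882609 mGal/m
h = 30.62 / 0.1882609 = 162.65 m

163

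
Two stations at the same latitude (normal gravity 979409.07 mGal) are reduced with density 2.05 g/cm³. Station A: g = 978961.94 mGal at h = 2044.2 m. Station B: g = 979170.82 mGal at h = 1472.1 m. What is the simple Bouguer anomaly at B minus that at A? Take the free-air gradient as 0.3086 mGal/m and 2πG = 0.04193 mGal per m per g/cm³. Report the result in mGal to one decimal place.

Δg_SB(A) = 978961.94 − 979409.07 + 0.3086×2044.2 − 0.04193×2.05×2044.2 = 8.00 mGal
Δg_SB(B) = 979170.82 − 979409.07 + 0.3086×1472.1 − 0.04193×2.05×1472.1 = 89.50 mGal
Difference = 89.50 − (8.00) = 81.50 mGal

81.5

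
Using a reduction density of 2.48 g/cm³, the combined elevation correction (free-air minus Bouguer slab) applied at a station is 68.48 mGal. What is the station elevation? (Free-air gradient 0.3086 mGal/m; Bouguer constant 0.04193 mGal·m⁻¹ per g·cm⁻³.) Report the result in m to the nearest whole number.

335

Combined gradient = 0.3086 − 0.04193 × 2.48 = 0.2046136 mGal/m
h = 68.48 / 0.2046136 = 334.68 m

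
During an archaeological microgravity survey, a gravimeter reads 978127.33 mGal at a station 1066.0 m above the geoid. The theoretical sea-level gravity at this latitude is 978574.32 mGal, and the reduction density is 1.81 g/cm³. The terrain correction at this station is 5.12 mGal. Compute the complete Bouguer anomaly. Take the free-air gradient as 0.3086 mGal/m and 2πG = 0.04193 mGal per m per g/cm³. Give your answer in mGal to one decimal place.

-193.8

Free-air correction = 0.3086 × 1066.0 = 328.97 mGal
Free-air anomaly = 978127.33 − 978574.32 + (328.97) = -118.02 mGal
Bouguer slab correction = 0.04193 × 1.81 × 1066.0 = 80.90 mGal
Simple Bouguer anomaly = -118.02 − (80.90) = -198.92 mGal
Complete Bouguer anomaly = -198.92 + 5.12 = -193.80 mGal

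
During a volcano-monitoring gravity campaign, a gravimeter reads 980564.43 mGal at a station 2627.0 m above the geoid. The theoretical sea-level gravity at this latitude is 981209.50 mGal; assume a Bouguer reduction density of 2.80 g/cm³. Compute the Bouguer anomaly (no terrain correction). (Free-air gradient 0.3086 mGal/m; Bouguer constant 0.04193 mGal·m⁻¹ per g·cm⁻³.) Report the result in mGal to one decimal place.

Free-air correction = 0.3086 × 2627.0 = 810.69 mGal
Free-air anomaly = 980564.43 − 981209.50 + (810.69) = 165.62 mGal
Bouguer slab correction = 0.04193 × 2.80 × 2627.0 = 308.42 mGal
Simple Bouguer anomaly = 165.62 − (308.42) = -142.80 mGal

-142.8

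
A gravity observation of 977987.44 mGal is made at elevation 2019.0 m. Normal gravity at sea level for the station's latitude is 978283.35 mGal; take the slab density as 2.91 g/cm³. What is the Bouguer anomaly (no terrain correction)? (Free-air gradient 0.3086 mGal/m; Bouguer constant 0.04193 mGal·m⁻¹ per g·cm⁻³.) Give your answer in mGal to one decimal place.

80.8

Free-air correction = 0.3086 × 2019.0 = 623.06 mGal
Free-air anomaly = 977987.44 − 978283.35 + (623.06) = 327.15 mGal
Bouguer slab correction = 0.04193 × 2.91 × 2019.0 = 246.35 mGal
Simple Bouguer anomaly = 327.15 − (246.35) = 80.80 mGal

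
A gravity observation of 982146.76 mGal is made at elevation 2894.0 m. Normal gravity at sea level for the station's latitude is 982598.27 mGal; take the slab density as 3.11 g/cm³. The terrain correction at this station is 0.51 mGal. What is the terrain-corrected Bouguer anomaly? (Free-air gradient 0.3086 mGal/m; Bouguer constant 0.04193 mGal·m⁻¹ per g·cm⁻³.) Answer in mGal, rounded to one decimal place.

Free-air correction = 0.3086 × 2894.0 = 893.09 mGal
Free-air anomaly = 982146.76 − 982598.27 + (893.09) = 441.58 mGal
Bouguer slab correction = 0.04193 × 3.11 × 2894.0 = 377.38 mGal
Simple Bouguer anomaly = 441.58 − (377.38) = 64.20 mGal
Complete Bouguer anomaly = 64.20 + 0.51 = 64.71 mGal

64.7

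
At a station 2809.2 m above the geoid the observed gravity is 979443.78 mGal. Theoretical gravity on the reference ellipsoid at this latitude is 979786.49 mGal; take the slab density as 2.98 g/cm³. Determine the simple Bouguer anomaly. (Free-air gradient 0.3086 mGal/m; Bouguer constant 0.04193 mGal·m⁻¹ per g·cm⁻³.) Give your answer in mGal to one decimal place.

Free-air correction = 0.3086 × 2809.2 = 866.92 mGal
Free-air anomaly = 979443.78 − 979786.49 + (866.92) = 524.21 mGal
Bouguer slab correction = 0.04193 × 2.98 × 2809.2 = 351.01 mGal
Simple Bouguer anomaly = 524.21 − (351.01) = 173.20 mGal

173.2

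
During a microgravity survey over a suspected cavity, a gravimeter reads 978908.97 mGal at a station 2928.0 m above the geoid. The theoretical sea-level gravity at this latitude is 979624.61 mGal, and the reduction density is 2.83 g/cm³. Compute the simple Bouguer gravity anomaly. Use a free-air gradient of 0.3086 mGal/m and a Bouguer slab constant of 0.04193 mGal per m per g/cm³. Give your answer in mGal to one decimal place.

Free-air correction = 0.3086 × 2928.0 = 903.58 mGal
Free-air anomaly = 978908.97 − 979624.61 + (903.58) = 187.94 mGal
Bouguer slab correction = 0.04193 × 2.83 × 2928.0 = 347.44 mGal
Simple Bouguer anomaly = 187.94 − (347.44) = -159.50 mGal

-159.5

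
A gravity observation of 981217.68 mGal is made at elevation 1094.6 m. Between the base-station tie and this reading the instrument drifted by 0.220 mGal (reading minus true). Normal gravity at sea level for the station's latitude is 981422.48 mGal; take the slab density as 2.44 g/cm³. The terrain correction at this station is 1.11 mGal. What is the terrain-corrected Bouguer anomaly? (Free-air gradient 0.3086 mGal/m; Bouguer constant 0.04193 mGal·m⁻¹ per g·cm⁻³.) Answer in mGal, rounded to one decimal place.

Drift-corrected reading = 981217.68 − (0.220) = 981217.460 mGal
Free-air correction = 0.3086 × 1094.6 = 337.79 mGal
Free-air anomaly = 981217.460 − 981422.48 + (337.79) = 132.770 mGal
Bouguer slab correction = 0.04193 × 2.44 × 1094.6 = 111.99 mGal
Simple Bouguer anomaly = 132.770 − (111.99) = 20.780 mGal
Complete Bouguer anomaly = 20.780 + 1.11 = 21.890 mGal

21.9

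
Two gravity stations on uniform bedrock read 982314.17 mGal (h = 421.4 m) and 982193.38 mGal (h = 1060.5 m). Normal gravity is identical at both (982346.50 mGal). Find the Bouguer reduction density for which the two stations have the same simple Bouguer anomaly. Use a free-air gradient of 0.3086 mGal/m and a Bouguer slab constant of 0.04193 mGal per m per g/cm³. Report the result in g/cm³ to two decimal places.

Δg_obs = 982193.38 − 982314.17 = -120.79 mGal over Δh = 1060.5 − 421.4 = 639.1 m
Equal Bouguer anomalies ⇒ Δg_obs + (0.3086 − 0.04193ρ)·Δh = 0
0.3086 − 0.04193ρ = −Δg_obs/Δh = 0.18900
ρ = (0.3086 − 0.18900) / 0.04193 = 2.85 g/cm³

2.85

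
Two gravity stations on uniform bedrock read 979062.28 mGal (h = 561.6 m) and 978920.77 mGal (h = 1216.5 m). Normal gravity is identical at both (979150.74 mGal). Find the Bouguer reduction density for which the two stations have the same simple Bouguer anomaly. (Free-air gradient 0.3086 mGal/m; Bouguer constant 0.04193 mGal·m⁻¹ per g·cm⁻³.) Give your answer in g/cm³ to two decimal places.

2.21

Δg_obs = 978920.77 − 979062.28 = -141.51 mGal over Δh = 1216.5 − 561.6 = 654.9 m
Equal Bouguer anomalies ⇒ Δg_obs + (0.3086 − 0.04193ρ)·Δh = 0
0.3086 − 0.04193ρ = −Δg_obs/Δh = 0.21608
ρ = (0.3086 − 0.21608) / 0.04193 = 2.21 g/cm³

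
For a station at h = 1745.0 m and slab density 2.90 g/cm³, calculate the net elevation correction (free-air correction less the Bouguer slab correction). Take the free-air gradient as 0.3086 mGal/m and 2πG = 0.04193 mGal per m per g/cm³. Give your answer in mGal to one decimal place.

Combined gradient = 0.3086 − 0.04193 × 2.90 = 0.1870030 mGal/m
Combined elevation correction = 0.1870030 × 1745.0 = 326.3 mGal

326.3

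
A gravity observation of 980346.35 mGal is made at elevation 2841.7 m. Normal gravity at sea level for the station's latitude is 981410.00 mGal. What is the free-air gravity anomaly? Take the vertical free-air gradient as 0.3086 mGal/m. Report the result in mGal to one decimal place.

Free-air correction = 0.3086 × 2841.7 = 876.95 mGal
Free-air anomaly = 980346.35 − 981410.00 + (876.95) = -186.70 mGal

-186.7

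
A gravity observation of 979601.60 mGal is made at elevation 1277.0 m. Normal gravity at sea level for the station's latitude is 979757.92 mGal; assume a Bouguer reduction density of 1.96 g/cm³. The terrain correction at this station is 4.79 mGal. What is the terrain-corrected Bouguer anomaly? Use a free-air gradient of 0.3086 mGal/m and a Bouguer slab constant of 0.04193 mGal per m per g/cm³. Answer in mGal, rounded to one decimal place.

137.6

Free-air correction = 0.3086 × 1277.0 = 394.08 mGal
Free-air anomaly = 979601.60 − 979757.92 + (394.08) = 237.76 mGal
Bouguer slab correction = 0.04193 × 1.96 × 1277.0 = 104.95 mGal
Simple Bouguer anomaly = 237.76 − (104.95) = 132.81 mGal
Complete Bouguer anomaly = 132.81 + 4.79 = 137.60 mGal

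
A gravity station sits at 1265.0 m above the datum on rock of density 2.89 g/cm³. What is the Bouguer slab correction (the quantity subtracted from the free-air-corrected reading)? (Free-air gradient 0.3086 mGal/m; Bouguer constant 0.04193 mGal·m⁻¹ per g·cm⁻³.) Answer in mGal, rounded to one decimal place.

Bouguer slab correction = 0.04193 × 2.89 × 1265.0 = 153.3 mGal

153.3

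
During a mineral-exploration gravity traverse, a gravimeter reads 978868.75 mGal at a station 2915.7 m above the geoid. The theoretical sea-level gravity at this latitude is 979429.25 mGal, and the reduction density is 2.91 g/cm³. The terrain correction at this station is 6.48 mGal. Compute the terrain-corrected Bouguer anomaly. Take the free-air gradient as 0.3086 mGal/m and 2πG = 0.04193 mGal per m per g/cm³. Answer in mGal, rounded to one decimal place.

-10.0

Free-air correction = 0.3086 × 2915.7 = 899.79 mGal
Free-air anomaly = 978868.75 − 979429.25 + (899.79) = 339.29 mGal
Bouguer slab correction = 0.04193 × 2.91 × 2915.7 = 355.76 mGal
Simple Bouguer anomaly = 339.29 − (355.76) = -16.47 mGal
Complete Bouguer anomaly = -16.47 + 6.48 = -9.99 mGal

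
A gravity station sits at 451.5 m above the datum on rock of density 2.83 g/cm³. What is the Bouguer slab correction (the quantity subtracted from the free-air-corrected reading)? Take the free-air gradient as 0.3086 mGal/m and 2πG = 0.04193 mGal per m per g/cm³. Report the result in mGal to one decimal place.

53.6

Bouguer slab correction = 0.04193 × 2.83 × 451.5 = 53.6 mGal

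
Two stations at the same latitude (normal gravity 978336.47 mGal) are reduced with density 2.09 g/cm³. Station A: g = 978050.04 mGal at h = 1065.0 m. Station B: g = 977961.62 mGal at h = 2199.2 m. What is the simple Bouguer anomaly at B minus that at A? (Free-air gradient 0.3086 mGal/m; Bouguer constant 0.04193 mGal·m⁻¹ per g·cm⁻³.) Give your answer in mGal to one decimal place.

Δg_SB(A) = 978050.04 − 978336.47 + 0.3086×1065.0 − 0.04193×2.09×1065.0 = -51.10 mGal
Δg_SB(B) = 977961.62 − 978336.47 + 0.3086×2199.2 − 0.04193×2.09×2199.2 = 111.10 mGal
Difference = 111.10 − (-51.10) = 162.20 mGal

162.2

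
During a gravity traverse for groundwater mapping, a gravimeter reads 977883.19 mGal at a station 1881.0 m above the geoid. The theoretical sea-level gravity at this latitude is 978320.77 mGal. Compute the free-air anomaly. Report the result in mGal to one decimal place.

142.9

Free-air correction = 0.3086 × 1881.0 = 580.48 mGal
Free-air anomaly = 977883.19 − 978320.77 + (580.48) = 142.90 mGal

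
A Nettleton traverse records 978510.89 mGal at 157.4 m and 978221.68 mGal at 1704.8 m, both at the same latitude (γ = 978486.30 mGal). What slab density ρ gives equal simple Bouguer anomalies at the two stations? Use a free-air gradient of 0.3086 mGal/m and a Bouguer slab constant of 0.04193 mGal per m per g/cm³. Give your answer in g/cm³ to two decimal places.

2.90

Δg_obs = 978221.68 − 978510.89 = -289.21 mGal over Δh = 1704.8 − 157.4 = 1547.4 m
Equal Bouguer anomalies ⇒ Δg_obs + (0.3086 − 0.04193ρ)·Δh = 0
0.3086 − 0.04193ρ = −Δg_obs/Δh = 0.18690
ρ = (0.3086 − 0.18690) / 0.04193 = 2.90 g/cm³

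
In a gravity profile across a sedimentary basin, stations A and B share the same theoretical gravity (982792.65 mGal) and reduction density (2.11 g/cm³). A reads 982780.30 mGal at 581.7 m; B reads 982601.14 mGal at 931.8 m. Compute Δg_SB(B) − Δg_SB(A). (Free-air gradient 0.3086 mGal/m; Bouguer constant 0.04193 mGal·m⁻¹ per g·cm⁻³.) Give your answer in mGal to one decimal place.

Δg_SB(A) = 982780.30 − 982792.65 + 0.3086×581.7 − 0.04193×2.11×581.7 = 115.70 mGal
Δg_SB(B) = 982601.14 − 982792.65 + 0.3086×931.8 − 0.04193×2.11×931.8 = 13.60 mGal
Difference = 13.60 − (115.70) = -102.10 mGal

-102.1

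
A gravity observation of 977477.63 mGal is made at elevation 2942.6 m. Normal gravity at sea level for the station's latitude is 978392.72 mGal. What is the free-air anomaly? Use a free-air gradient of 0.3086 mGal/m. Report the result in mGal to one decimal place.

-7.0

Free-air correction = 0.3086 × 2942.6 = 908.09 mGal
Free-air anomaly = 977477.63 − 978392.72 + (908.09) = -7.00 mGal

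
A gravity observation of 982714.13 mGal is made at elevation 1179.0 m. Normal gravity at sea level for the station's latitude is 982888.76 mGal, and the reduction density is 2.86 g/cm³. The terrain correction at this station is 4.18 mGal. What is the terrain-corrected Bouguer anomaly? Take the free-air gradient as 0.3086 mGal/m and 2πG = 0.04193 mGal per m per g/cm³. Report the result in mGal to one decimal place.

Free-air correction = 0.3086 × 1179.0 = 363.84 mGal
Free-air anomaly = 982714.13 − 982888.76 + (363.84) = 189.21 mGal
Bouguer slab correction = 0.04193 × 2.86 × 1179.0 = 141.39 mGal
Simple Bouguer anomaly = 189.21 − (141.39) = 47.82 mGal
Complete Bouguer anomaly = 47.82 + 4.18 = 52.00 mGal

52.0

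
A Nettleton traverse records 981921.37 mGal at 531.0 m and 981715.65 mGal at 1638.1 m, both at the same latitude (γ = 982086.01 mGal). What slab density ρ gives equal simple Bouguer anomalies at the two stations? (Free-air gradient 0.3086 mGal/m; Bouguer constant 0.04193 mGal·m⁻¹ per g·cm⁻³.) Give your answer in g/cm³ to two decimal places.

2.93

Δg_obs = 981715.65 − 981921.37 = -205.72 mGal over Δh = 1638.1 − 531.0 = 1107.1 m
Equal Bouguer anomalies ⇒ Δg_obs + (0.3086 − 0.04193ρ)·Δh = 0
0.3086 − 0.04193ρ = −Δg_obs/Δh = 0.18582
ρ = (0.3086 − 0.18582) / 0.04193 = 2.93 g/cm³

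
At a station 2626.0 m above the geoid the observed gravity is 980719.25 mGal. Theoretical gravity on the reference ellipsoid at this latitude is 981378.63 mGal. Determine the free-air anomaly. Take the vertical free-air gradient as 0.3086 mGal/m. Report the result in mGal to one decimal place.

Free-air correction = 0.3086 × 2626.0 = 810.38 mGal
Free-air anomaly = 980719.25 − 981378.63 + (810.38) = 151.00 mGal

151.0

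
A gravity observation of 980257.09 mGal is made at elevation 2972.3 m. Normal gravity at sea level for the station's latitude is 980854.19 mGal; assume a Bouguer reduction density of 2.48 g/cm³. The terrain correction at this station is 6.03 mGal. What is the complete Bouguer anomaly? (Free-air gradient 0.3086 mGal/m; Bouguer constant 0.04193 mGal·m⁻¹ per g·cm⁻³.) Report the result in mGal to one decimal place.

17.1

Free-air correction = 0.3086 × 2972.3 = 917.25 mGal
Free-air anomaly = 980257.09 − 980854.19 + (917.25) = 320.15 mGal
Bouguer slab correction = 0.04193 × 2.48 × 2972.3 = 309.08 mGal
Simple Bouguer anomaly = 320.15 − (309.08) = 11.07 mGal
Complete Bouguer anomaly = 11.07 + 6.03 = 17.10 mGal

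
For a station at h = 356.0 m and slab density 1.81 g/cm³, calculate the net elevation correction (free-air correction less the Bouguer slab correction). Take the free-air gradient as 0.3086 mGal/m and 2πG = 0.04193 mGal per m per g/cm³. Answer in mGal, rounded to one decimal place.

Combined gradient = 0.3086 − 0.04193 × 1.81 = 0.2327067 mGal/m
Combined elevation correction = 0.2327067 × 356.0 = 82.8 mGal

82.8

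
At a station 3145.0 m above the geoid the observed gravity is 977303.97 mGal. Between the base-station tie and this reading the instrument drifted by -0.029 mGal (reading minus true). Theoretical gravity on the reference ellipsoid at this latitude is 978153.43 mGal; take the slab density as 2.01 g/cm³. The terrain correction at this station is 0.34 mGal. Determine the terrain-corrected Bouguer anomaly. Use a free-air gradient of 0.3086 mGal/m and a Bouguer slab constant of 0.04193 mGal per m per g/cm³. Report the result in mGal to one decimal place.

-143.6

Drift-corrected reading = 977303.97 − (-0.029) = 977303.999 mGal
Free-air correction = 0.3086 × 3145.0 = 970.55 mGal
Free-air anomaly = 977303.999 − 978153.43 + (970.55) = 121.119 mGal
Bouguer slab correction = 0.04193 × 2.01 × 3145.0 = 265.06 mGal
Simple Bouguer anomaly = 121.119 − (265.06) = -143.941 mGal
Complete Bouguer anomaly = -143.941 + 0.34 = -143.601 mGal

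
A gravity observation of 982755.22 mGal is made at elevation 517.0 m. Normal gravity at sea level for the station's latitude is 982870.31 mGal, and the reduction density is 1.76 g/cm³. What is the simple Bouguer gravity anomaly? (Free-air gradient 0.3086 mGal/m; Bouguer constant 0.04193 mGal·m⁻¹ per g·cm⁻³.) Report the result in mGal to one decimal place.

6.3

Free-air correction = 0.3086 × 517.0 = 159.55 mGal
Free-air anomaly = 982755.22 − 982870.31 + (159.55) = 44.46 mGal
Bouguer slab correction = 0.04193 × 1.76 × 517.0 = 38.15 mGal
Simple Bouguer anomaly = 44.46 − (38.15) = 6.31 mGal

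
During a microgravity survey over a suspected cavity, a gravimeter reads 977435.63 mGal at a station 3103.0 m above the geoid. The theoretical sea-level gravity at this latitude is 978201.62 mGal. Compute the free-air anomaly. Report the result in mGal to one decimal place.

Free-air correction = 0.3086 × 3103.0 = 957.59 mGal
Free-air anomaly = 977435.63 − 978201.62 + (957.59) = 191.60 mGal

191.6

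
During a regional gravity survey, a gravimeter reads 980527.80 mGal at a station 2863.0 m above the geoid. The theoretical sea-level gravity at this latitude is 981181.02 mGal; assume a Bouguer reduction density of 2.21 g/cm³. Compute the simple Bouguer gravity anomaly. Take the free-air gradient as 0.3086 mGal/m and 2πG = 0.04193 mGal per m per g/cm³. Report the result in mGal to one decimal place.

-35.0

Free-air correction = 0.3086 × 2863.0 = 883.52 mGal
Free-air anomaly = 980527.80 − 981181.02 + (883.52) = 230.30 mGal
Bouguer slab correction = 0.04193 × 2.21 × 2863.0 = 265.30 mGal
Simple Bouguer anomaly = 230.30 − (265.30) = -35.00 mGal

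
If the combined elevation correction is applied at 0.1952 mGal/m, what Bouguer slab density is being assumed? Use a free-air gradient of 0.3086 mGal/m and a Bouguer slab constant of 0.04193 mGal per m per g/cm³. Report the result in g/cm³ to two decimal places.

2.70

0.1952 = 0.3086 − 0.04193 × ρ
ρ = (0.3086 − 0.1952) / 0.04193 = 2.70 g/cm³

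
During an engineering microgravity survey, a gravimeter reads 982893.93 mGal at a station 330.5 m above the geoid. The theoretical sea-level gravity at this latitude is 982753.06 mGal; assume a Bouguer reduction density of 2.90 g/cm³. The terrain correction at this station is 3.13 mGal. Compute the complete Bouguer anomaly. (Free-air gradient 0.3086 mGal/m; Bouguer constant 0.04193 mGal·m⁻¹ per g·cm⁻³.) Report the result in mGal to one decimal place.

205.8

Free-air correction = 0.3086 × 330.5 = 101.99 mGal
Free-air anomaly = 982893.93 − 982753.06 + (101.99) = 242.86 mGal
Bouguer slab correction = 0.04193 × 2.90 × 330.5 = 40.19 mGal
Simple Bouguer anomaly = 242.86 − (40.19) = 202.67 mGal
Complete Bouguer anomaly = 202.67 + 3.13 = 205.80 mGal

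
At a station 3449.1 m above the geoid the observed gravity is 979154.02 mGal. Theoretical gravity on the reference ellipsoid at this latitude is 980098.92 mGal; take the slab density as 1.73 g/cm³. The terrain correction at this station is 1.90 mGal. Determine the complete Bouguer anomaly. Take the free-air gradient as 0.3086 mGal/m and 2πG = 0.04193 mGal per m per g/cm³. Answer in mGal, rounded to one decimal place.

Free-air correction = 0.3086 × 3449.1 = 1064.39 mGal
Free-air anomaly = 979154.02 − 980098.92 + (1064.39) = 119.49 mGal
Bouguer slab correction = 0.04193 × 1.73 × 3449.1 = 250.19 mGal
Simple Bouguer anomaly = 119.49 − (250.19) = -130.70 mGal
Complete Bouguer anomaly = -130.70 + 1.90 = -128.80 mGal

-128.8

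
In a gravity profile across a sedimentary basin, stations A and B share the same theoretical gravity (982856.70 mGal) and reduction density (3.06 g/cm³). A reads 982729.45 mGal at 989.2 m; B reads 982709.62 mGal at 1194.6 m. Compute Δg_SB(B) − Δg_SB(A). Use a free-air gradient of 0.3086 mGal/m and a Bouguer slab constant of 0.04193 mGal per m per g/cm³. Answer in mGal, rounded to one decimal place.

Δg_SB(A) = 982729.45 − 982856.70 + 0.3086×989.2 − 0.04193×3.06×989.2 = 51.10 mGal
Δg_SB(B) = 982709.62 − 982856.70 + 0.3086×1194.6 − 0.04193×3.06×1194.6 = 68.30 mGal
Difference = 68.30 − (51.10) = 17.20 mGal

17.2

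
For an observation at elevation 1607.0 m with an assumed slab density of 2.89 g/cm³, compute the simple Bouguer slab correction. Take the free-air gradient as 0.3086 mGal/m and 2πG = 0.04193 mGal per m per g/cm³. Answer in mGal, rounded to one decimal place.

Bouguer slab correction = 0.04193 × 2.89 × 1607.0 = 194.7 mGal

194.7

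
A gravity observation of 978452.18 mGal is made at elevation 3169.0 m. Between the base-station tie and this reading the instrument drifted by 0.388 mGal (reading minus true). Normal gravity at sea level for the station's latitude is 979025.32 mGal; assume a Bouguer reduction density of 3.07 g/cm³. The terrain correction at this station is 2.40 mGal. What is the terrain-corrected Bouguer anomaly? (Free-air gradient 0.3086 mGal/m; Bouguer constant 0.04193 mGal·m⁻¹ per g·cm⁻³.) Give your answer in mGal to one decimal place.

-1.1

Drift-corrected reading = 978452.18 − (0.388) = 978451.792 mGal
Free-air correction = 0.3086 × 3169.0 = 977.95 mGal
Free-air anomaly = 978451.792 − 979025.32 + (977.95) = 404.422 mGal
Bouguer slab correction = 0.04193 × 3.07 × 3169.0 = 407.93 mGal
Simple Bouguer anomaly = 404.422 − (407.93) = -3.508 mGal
Complete Bouguer anomaly = -3.508 + 2.40 = -1.108 mGal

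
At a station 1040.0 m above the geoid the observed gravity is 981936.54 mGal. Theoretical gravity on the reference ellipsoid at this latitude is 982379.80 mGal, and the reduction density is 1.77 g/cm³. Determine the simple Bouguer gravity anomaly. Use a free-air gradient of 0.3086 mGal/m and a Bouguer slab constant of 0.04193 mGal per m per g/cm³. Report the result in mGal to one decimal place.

-199.5

Free-air correction = 0.3086 × 1040.0 = 320.94 mGal
Free-air anomaly = 981936.54 − 982379.80 + (320.94) = -122.32 mGal
Bouguer slab correction = 0.04193 × 1.77 × 1040.0 = 77.18 mGal
Simple Bouguer anomaly = -122.32 − (77.18) = -199.50 mGal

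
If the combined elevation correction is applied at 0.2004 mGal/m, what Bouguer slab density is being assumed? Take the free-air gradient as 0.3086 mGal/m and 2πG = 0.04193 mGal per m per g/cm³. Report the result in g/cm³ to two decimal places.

0.2004 = 0.3086 − 0.04193 × ρ
ρ = (0.3086 − 0.2004) / 0.04193 = 2.58 g/cm³

2.58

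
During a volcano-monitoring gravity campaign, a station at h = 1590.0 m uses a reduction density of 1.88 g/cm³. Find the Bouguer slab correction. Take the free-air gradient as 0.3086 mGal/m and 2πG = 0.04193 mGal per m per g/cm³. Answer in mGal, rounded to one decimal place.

Bouguer slab correction = 0.04193 × 1.88 × 1590.0 = 125.3 mGal

125.3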